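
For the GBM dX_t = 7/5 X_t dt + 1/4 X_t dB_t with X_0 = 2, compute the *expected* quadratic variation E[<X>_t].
E[<X>_t] = 20*exp(229*t/80)/229 - 20/229

<X>_t = int_0^t ((1/4) * X_s)^2 ds. Taking expectation inside the integral: E[<X>_t] = (1/4)^2 * int_0^t E[X_s^2] ds. For GBM, E[X_s^2] = x_0^2 * exp((2 mu + sigma^2) s). Integrating:
  E[<X>_t] = (1/4)^2 * 2^2 * (exp((2*(7/5) + (1/4)^2) t) - 1) / (2*(7/5) + (1/4)^2)
           = (1/4)^2 * 2^2 * (exp((229/80) t) - 1) / (229/80) = 20*exp(229*t/80)/229 - 20/229.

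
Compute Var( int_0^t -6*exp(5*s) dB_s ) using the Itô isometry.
Var = 18*exp(10*t)/5 - 18/5

The Itô integral of a deterministic integrand f(s) has mean 0 because each increment f(s) * (B_{s+ds} - B_s) has mean 0. By the Itô isometry:
  Var( int_0^t f(s) dB_s ) = E[ (int_0^t f(s) dB_s)^2 ] = int_0^t f(s)^2 ds.
Here f(s) = -6*exp(5*s), so f(s)^2 = 36*exp(10*s). Integrate:
  int_0^t (36*exp(10*s)) ds = 18*exp(10*t)/5 - 18/5.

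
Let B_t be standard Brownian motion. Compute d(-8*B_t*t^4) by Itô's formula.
d(-8*B_t*t^4) = (-32*B_t*t^3) dt + (-8*t^4) dB_t

Itô's formula for f(t, x): d f(t, B_t) = (f_t + (1/2) f_xx) dt + f_x dB_t. Compute partials of f(t, x) = -8*t^4*x:
  f_t(t,x)  = -32*t^3*x
  f_x(t,x)  = -8*t^4
  f_xx(t,x) = 0
Assemble drift = f_t + (1/2) f_xx = -32*t^3*x and diffusion = f_x = -8*t^4. Substituting x = B_t:
  d(-8*B_t*t^4) = (-32*B_t*t^3) dt + (-8*t^4) dB_t.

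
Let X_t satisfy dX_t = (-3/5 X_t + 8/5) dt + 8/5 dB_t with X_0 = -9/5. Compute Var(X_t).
Var(X_t) = 32/15 - 32*exp(-6*t/5)/15

The variance V(t) = Var(X_t) satisfies V'(t) = 2 a V(t) + c^2 with V(0) = 0 (drift coefficient is linear in X, diffusion is constant). With a = -3/5, c = 8/5, the solution is
  V(t) = (c^2 / (2 a)) * (exp(2 a t) - 1)
       = ((8/5)^2 / (2*(-3/5))) * (exp((-6/5) t) - 1)
       = 32/15 - 32*exp(-6*t/5)/15.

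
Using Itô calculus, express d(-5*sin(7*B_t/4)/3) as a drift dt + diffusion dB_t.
d(-5*sin(7*B_t/4)/3) = (245*sin(7*B_t/4)/96) dt + (-35*cos(7*B_t/4)/12) dB_t

Itô's formula for f(B_t) gives d f(B_t) = f'(B_t) dB_t + (1/2) f''(B_t) dt. Compute derivatives of f(x) = -5*sin(7*x/4)/3:
  f'(x)  = -35*cos(7*x/4)/12
  f''(x) = 245*sin(7*x/4)/48
Substitute x = B_t and multiply the f'' term by 1/2:
  drift     = (1/2) * (245*sin(7*x/4)/48) evaluated at B_t = 245*sin(7*B_t/4)/96
  diffusion = (-35*cos(7*x/4)/12) evaluated at B_t = -35*cos(7*B_t/4)/12
Therefore d(-5*sin(7*B_t/4)/3) = (245*sin(7*B_t/4)/96) dt + (-35*cos(7*B_t/4)/12) dB_t.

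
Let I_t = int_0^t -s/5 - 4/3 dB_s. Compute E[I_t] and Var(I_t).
E[I_t] = 0; Var(I_t) = t*(3*t^2 + 60*t + 400)/225

The Itô integral of a deterministic integrand f(s) has mean 0 because each increment f(s) * (B_{s+ds} - B_s) has mean 0. By the Itô isometry:
  Var( int_0^t f(s) dB_s ) = E[ (int_0^t f(s) dB_s)^2 ] = int_0^t f(s)^2 ds.
Here f(s) = -s/5 - 4/3, so f(s)^2 = (3*s + 20)^2/225. Integrate:
  int_0^t ((3*s + 20)^2/225) ds = t*(3*t^2 + 60*t + 400)/225.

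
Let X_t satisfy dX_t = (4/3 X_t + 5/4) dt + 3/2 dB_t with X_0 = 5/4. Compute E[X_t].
E[X_t] = 35*exp(4*t/3)/16 - 15/16

Taking expectations and using E[dB_t] = 0, the mean m(t) = E[X_t] satisfies the ODE m'(t) = a m(t) + b with m(0) = x_0. With a = 4/3, b = 5/4, x_0 = 5/4, the solution is
  m(t) = x_0 * exp(a t) + (b/a) * (exp(a t) - 1)
       = (5/4) * exp((4/3) t) + ((5/4)/(4/3)) * (exp((4/3) t) - 1)
       = 35*exp(4*t/3)/16 - 15/16.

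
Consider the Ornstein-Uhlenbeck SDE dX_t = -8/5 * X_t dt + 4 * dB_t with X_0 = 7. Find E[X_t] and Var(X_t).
E[X_t] = 7*exp(-8*t/5); Var(X_t) = 5 - 5*exp(-16*t/5)

The OU SDE dX = -theta X dt + sigma dB admits the integrating factor exp(theta t): d(exp(theta t) X_t) = sigma exp(theta t) dB_t. Integrating from 0 to t:
  X_t = x_0 * exp(-theta t) + sigma * int_0^t exp(-theta (t-s)) dB_s.
The Itô integral has mean 0 and (by the Itô isometry) variance sigma^2 * int_0^t exp(-2 theta (t - s)) ds = sigma^2 * (1 - exp(-2 theta t)) / (2 theta).
With theta = 8/5, sigma = 4, x_0 = 7:
  E[X_t] = 7 * exp(-8/5 t) = 7*exp(-8*t/5)
  Var(X_t) = (4)^2 * (1 - exp(-2*8/5 t)) / (2 * 8/5) = 5 - 5*exp(-16*t/5).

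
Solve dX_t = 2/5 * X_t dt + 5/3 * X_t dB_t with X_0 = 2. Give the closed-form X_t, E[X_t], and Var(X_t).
X_t = 2 * exp((-89/90) t + (5/3) B_t); E[X_t] = 2*exp(2*t/5); Var(X_t) = 4*(exp(25*t/9) - 1)*exp(4*t/5)

For GBM dX = mu X dt + sigma X dB with X_0 = x_0, apply Itô to Y = log X: dY = (mu - sigma^2/2) dt + sigma dB, so Y_t = log(x_0) + (mu - sigma^2/2) t + sigma B_t and hence X_t = x_0 * exp((mu - sigma^2/2) t + sigma B_t).
With mu = 2/5, sigma = 5/3, x_0 = 2, this gives:
  X_t = 2 * exp((-89/90) * t + (5/3) * B_t).
Since sigma*B_t ~ Normal(0, sigma^2 t), E[exp(sigma*B_t)] = exp(sigma^2 t / 2); so E[X_t] = x_0 * exp((mu - sigma^2/2) t) * exp(sigma^2 t / 2) = x_0 * exp(mu t) = 2*exp(2*t/5).
Var(X_t) = E[X_t^2] - (E[X_t])^2 = x_0^2 * exp(2 mu t) * (exp(sigma^2 t) - 1) = 4*(exp(25*t/9) - 1)*exp(4*t/5).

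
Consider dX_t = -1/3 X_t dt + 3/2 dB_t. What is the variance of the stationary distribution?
lim Var(X_t) = 27/8

The OU SDE dX = -theta X dt + sigma dB admits the integrating factor exp(theta t): d(exp(theta t) X_t) = sigma exp(theta t) dB_t. Integrating from 0 to t gives X_t = x_0 * exp(-theta t) + sigma * int_0^t exp(-theta (t-s)) dB_s for any initial x_0. The Itô integral has variance (by the Itô isometry) sigma^2 * int_0^t exp(-2 theta (t - s)) ds = sigma^2 * (1 - exp(-2 theta t)) / (2 theta), independent of x_0.
With theta = 1/3, sigma = 3/2:
  Var(X_t) = (3/2)^2 * (1 - exp(-2*1/3 t)) / (2 * 1/3) = 27/8 - 27*exp(-2*t/3)/8.
As t -> infinity, exp(-2*1/3 t) -> 0, so the stationary variance is sigma^2 / (2 theta) = 27/8.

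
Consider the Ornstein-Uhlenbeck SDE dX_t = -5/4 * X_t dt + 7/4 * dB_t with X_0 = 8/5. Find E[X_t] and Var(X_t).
E[X_t] = 8*exp(-5*t/4)/5; Var(X_t) = 49/40 - 49*exp(-5*t/2)/40

The OU SDE dX = -theta X dt + sigma dB admits the integrating factor exp(theta t): d(exp(theta t) X_t) = sigma exp(theta t) dB_t. Integrating from 0 to t:
  X_t = x_0 * exp(-theta t) + sigma * int_0^t exp(-theta (t-s)) dB_s.
The Itô integral has mean 0 and (by the Itô isometry) variance sigma^2 * int_0^t exp(-2 theta (t - s)) ds = sigma^2 * (1 - exp(-2 theta t)) / (2 theta).
With theta = 5/4, sigma = 7/4, x_0 = 8/5:
  E[X_t] = 8/5 * exp(-5/4 t) = 8*exp(-5*t/4)/5
  Var(X_t) = (7/4)^2 * (1 - exp(-2*5/4 t)) / (2 * 5/4) = 49/40 - 49*exp(-5*t/2)/40.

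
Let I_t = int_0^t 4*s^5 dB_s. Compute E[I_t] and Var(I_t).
E[I_t] = 0; Var(I_t) = 16*t^11/11

The Itô integral of a deterministic integrand f(s) has mean 0 because each increment f(s) * (B_{s+ds} - B_s) has mean 0. By the Itô isometry:
  Var( int_0^t f(s) dB_s ) = E[ (int_0^t f(s) dB_s)^2 ] = int_0^t f(s)^2 ds.
Here f(s) = 4*s^5, so f(s)^2 = 16*s^10. Integrate:
  int_0^t (16*s^10) ds = 16*t^11/11.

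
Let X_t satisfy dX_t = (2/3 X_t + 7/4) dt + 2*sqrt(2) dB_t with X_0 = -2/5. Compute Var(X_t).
Var(X_t) = 6*exp(4*t/3) - 6

The variance V(t) = Var(X_t) satisfies V'(t) = 2 a V(t) + c^2 with V(0) = 0 (drift coefficient is linear in X, diffusion is constant). With a = 2/3, c = 2*sqrt(2), the solution is
  V(t) = (c^2 / (2 a)) * (exp(2 a t) - 1)
       = ((2*sqrt(2))^2 / (2*(2/3))) * (exp((4/3) t) - 1)
       = 6*exp(4*t/3) - 6.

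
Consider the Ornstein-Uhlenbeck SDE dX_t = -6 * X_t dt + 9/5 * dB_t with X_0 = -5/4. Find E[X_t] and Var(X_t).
E[X_t] = -5*exp(-6*t)/4; Var(X_t) = 27/100 - 27*exp(-12*t)/100

The OU SDE dX = -theta X dt + sigma dB admits the integrating factor exp(theta t): d(exp(theta t) X_t) = sigma exp(theta t) dB_t. Integrating from 0 to t:
  X_t = x_0 * exp(-theta t) + sigma * int_0^t exp(-theta (t-s)) dB_s.
The Itô integral has mean 0 and (by the Itô isometry) variance sigma^2 * int_0^t exp(-2 theta (t - s)) ds = sigma^2 * (1 - exp(-2 theta t)) / (2 theta).
With theta = 6, sigma = 9/5, x_0 = -5/4:
  E[X_t] = -5/4 * exp(-6 t) = -5*exp(-6*t)/4
  Var(X_t) = (9/5)^2 * (1 - exp(-2*6 t)) / (2 * 6) = 27/100 - 27*exp(-12*t)/100.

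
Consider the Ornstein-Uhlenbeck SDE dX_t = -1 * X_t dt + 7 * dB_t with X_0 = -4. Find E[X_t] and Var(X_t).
E[X_t] = -4*exp(-t); Var(X_t) = 49/2 - 49*exp(-2*t)/2

The OU SDE dX = -theta X dt + sigma dB admits the integrating factor exp(theta t): d(exp(theta t) X_t) = sigma exp(theta t) dB_t. Integrating from 0 to t:
  X_t = x_0 * exp(-theta t) + sigma * int_0^t exp(-theta (t-s)) dB_s.
The Itô integral has mean 0 and (by the Itô isometry) variance sigma^2 * int_0^t exp(-2 theta (t - s)) ds = sigma^2 * (1 - exp(-2 theta t)) / (2 theta).
With theta = 1, sigma = 7, x_0 = -4:
  E[X_t] = -4 * exp(-1 t) = -4*exp(-t)
  Var(X_t) = (7)^2 * (1 - exp(-2*1 t)) / (2 * 1) = 49/2 - 49*exp(-2*t)/2.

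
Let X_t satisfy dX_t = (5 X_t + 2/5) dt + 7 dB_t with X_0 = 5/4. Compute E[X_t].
E[X_t] = 133*exp(5*t)/100 - 2/25

Taking expectations and using E[dB_t] = 0, the mean m(t) = E[X_t] satisfies the ODE m'(t) = a m(t) + b with m(0) = x_0. With a = 5, b = 2/5, x_0 = 5/4, the solution is
  m(t) = x_0 * exp(a t) + (b/a) * (exp(a t) - 1)
       = (5/4) * exp(5 t) + ((2/5)/5) * (exp(5 t) - 1)
       = 133*exp(5*t)/100 - 2/25.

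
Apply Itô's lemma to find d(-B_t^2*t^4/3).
d(-B_t^2*t^4/3) = (t^3*(-4*B_t^2 - t)/3) dt + (-2*B_t*t^4/3) dB_t

Itô's formula for f(t, x): d f(t, B_t) = (f_t + (1/2) f_xx) dt + f_x dB_t. Compute partials of f(t, x) = -t^4*x^2/3:
  f_t(t,x)  = -4*t^3*x^2/3
  f_x(t,x)  = -2*t^4*x/3
  f_xx(t,x) = -2*t^4/3
Assemble drift = f_t + (1/2) f_xx = t^3*(-t - 4*x^2)/3 and diffusion = f_x = -2*t^4*x/3. Substituting x = B_t:
  d(-B_t^2*t^4/3) = (t^3*(-4*B_t^2 - t)/3) dt + (-2*B_t*t^4/3) dB_t.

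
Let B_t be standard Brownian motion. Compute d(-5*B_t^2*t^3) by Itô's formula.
d(-5*B_t^2*t^3) = (5*t^2*(-3*B_t^2 - t)) dt + (-10*B_t*t^3) dB_t

Itô's formula for f(t, x): d f(t, B_t) = (f_t + (1/2) f_xx) dt + f_x dB_t. Compute partials of f(t, x) = -5*t^3*x^2:
  f_t(t,x)  = -15*t^2*x^2
  f_x(t,x)  = -10*t^3*x
  f_xx(t,x) = -10*t^3
Assemble drift = f_t + (1/2) f_xx = 5*t^2*(-t - 3*x^2) and diffusion = f_x = -10*t^3*x. Substituting x = B_t:
  d(-5*B_t^2*t^3) = (5*t^2*(-3*B_t^2 - t)) dt + (-10*B_t*t^3) dB_t.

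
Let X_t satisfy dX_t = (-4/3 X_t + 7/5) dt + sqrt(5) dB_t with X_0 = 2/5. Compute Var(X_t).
Var(X_t) = 15/8 - 15*exp(-8*t/3)/8

The variance V(t) = Var(X_t) satisfies V'(t) = 2 a V(t) + c^2 with V(0) = 0 (drift coefficient is linear in X, diffusion is constant). With a = -4/3, c = sqrt(5), the solution is
  V(t) = (c^2 / (2 a)) * (exp(2 a t) - 1)
       = (sqrt(5)^2 / (2*(-4/3))) * (exp((-8/3) t) - 1)
       = 15/8 - 15*exp(-8*t/3)/8.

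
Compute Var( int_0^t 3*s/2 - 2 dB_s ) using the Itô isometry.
Var = t*(3*t^2 - 12*t + 16)/4

The Itô integral of a deterministic integrand f(s) has mean 0 because each increment f(s) * (B_{s+ds} - B_s) has mean 0. By the Itô isometry:
  Var( int_0^t f(s) dB_s ) = E[ (int_0^t f(s) dB_s)^2 ] = int_0^t f(s)^2 ds.
Here f(s) = 3*s/2 - 2, so f(s)^2 = (3*s - 4)^2/4. Integrate:
  int_0^t ((3*s - 4)^2/4) ds = t*(3*t^2 - 12*t + 16)/4.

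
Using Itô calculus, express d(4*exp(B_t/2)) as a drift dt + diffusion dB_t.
d(4*exp(B_t/2)) = (exp(B_t/2)/2) dt + (2*exp(B_t/2)) dB_t

Itô's formula for f(B_t) gives d f(B_t) = f'(B_t) dB_t + (1/2) f''(B_t) dt. Compute derivatives of f(x) = 4*exp(x/2):
  f'(x)  = 2*exp(x/2)
  f''(x) = exp(x/2)
Substitute x = B_t and multiply the f'' term by 1/2:
  drift     = (1/2) * (exp(x/2)) evaluated at B_t = exp(B_t/2)/2
  diffusion = (2*exp(x/2)) evaluated at B_t = 2*exp(B_t/2)
Therefore d(4*exp(B_t/2)) = (exp(B_t/2)/2) dt + (2*exp(B_t/2)) dB_t.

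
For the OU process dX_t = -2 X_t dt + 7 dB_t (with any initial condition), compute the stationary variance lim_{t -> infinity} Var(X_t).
lim Var(X_t) = 49/4

The OU SDE dX = -theta X dt + sigma dB admits the integrating factor exp(theta t): d(exp(theta t) X_t) = sigma exp(theta t) dB_t. Integrating from 0 to t gives X_t = x_0 * exp(-theta t) + sigma * int_0^t exp(-theta (t-s)) dB_s for any initial x_0. The Itô integral has variance (by the Itô isometry) sigma^2 * int_0^t exp(-2 theta (t - s)) ds = sigma^2 * (1 - exp(-2 theta t)) / (2 theta), independent of x_0.
With theta = 2, sigma = 7:
  Var(X_t) = (7)^2 * (1 - exp(-2*2 t)) / (2 * 2) = 49/4 - 49*exp(-4*t)/4.
As t -> infinity, exp(-2*2 t) -> 0, so the stationary variance is sigma^2 / (2 theta) = 49/4.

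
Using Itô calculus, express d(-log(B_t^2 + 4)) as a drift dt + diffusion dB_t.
d(-log(B_t^2 + 4)) = ((B_t^2 - 4)/(B_t^2 + 4)^2) dt + (-2*B_t/(B_t^2 + 4)) dB_t

Itô's formula for f(B_t) gives d f(B_t) = f'(B_t) dB_t + (1/2) f''(B_t) dt. Compute derivatives of f(x) = -log(x^2 + 4):
  f'(x)  = -2*x/(x^2 + 4)
  f''(x) = 2*(x^2 - 4)/(x^2 + 4)^2
Substitute x = B_t and multiply the f'' term by 1/2:
  drift     = (1/2) * (2*(x^2 - 4)/(x^2 + 4)^2) evaluated at B_t = (B_t^2 - 4)/(B_t^2 + 4)^2
  diffusion = (-2*x/(x^2 + 4)) evaluated at B_t = -2*B_t/(B_t^2 + 4)
Therefore d(-log(B_t^2 + 4)) = ((B_t^2 - 4)/(B_t^2 + 4)^2) dt + (-2*B_t/(B_t^2 + 4)) dB_t.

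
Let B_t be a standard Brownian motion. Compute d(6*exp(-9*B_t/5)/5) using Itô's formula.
d(6*exp(-9*B_t/5)/5) = (243*exp(-9*B_t/5)/125) dt + (-54*exp(-9*B_t/5)/25) dB_t

Itô's formula for f(B_t) gives d f(B_t) = f'(B_t) dB_t + (1/2) f''(B_t) dt. Compute derivatives of f(x) = 6*exp(-9*x/5)/5:
  f'(x)  = -54*exp(-9*x/5)/25
  f''(x) = 486*exp(-9*x/5)/125
Substitute x = B_t and multiply the f'' term by 1/2:
  drift     = (1/2) * (486*exp(-9*x/5)/125) evaluated at B_t = 243*exp(-9*B_t/5)/125
  diffusion = (-54*exp(-9*x/5)/25) evaluated at B_t = -54*exp(-9*B_t/5)/25
Therefore d(6*exp(-9*B_t/5)/5) = (243*exp(-9*B_t/5)/125) dt + (-54*exp(-9*B_t/5)/25) dB_t.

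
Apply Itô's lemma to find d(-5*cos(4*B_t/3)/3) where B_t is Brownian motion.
d(-5*cos(4*B_t/3)/3) = (40*cos(4*B_t/3)/27) dt + (20*sin(4*B_t/3)/9) dB_t

Itô's formula for f(B_t) gives d f(B_t) = f'(B_t) dB_t + (1/2) f''(B_t) dt. Compute derivatives of f(x) = -5*cos(4*x/3)/3:
  f'(x)  = 20*sin(4*x/3)/9
  f''(x) = 80*cos(4*x/3)/27
Substitute x = B_t and multiply the f'' term by 1/2:
  drift     = (1/2) * (80*cos(4*x/3)/27) evaluated at B_t = 40*cos(4*B_t/3)/27
  diffusion = (20*sin(4*x/3)/9) evaluated at B_t = 20*sin(4*B_t/3)/9
Therefore d(-5*cos(4*B_t/3)/3) = (40*cos(4*B_t/3)/27) dt + (20*sin(4*B_t/3)/9) dB_t.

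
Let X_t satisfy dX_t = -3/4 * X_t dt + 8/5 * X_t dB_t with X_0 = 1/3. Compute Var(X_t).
Var(X_t) = (exp(64*t/25) - 1)*exp(-3*t/2)/9

For GBM dX = mu X dt + sigma X dB with X_0 = x_0, apply Itô to Y = log X: dY = (mu - sigma^2/2) dt + sigma dB, so Y_t = log(x_0) + (mu - sigma^2/2) t + sigma B_t and hence X_t = x_0 * exp((mu - sigma^2/2) t + sigma B_t).
With mu = -3/4, sigma = 8/5, x_0 = 1/3, this gives:
  X_t = 1/3 * exp((-203/100) * t + (8/5) * B_t).
Since sigma*B_t ~ Normal(0, sigma^2 t), E[exp(sigma*B_t)] = exp(sigma^2 t / 2); so E[X_t] = x_0 * exp((mu - sigma^2/2) t) * exp(sigma^2 t / 2) = x_0 * exp(mu t) = exp(-3*t/4)/3.
Var(X_t) = E[X_t^2] - (E[X_t])^2 = x_0^2 * exp(2 mu t) * (exp(sigma^2 t) - 1) = (exp(64*t/25) - 1)*exp(-3*t/2)/9.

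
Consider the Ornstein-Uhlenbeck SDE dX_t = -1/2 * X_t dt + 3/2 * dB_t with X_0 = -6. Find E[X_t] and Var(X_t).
E[X_t] = -6*exp(-t/2); Var(X_t) = 9/4 - 9*exp(-t)/4

The OU SDE dX = -theta X dt + sigma dB admits the integrating factor exp(theta t): d(exp(theta t) X_t) = sigma exp(theta t) dB_t. Integrating from 0 to t:
  X_t = x_0 * exp(-theta t) + sigma * int_0^t exp(-theta (t-s)) dB_s.
The Itô integral has mean 0 and (by the Itô isometry) variance sigma^2 * int_0^t exp(-2 theta (t - s)) ds = sigma^2 * (1 - exp(-2 theta t)) / (2 theta).
With theta = 1/2, sigma = 3/2, x_0 = -6:
  E[X_t] = -6 * exp(-1/2 t) = -6*exp(-t/2)
  Var(X_t) = (3/2)^2 * (1 - exp(-2*1/2 t)) / (2 * 1/2) = 9/4 - 9*exp(-t)/4.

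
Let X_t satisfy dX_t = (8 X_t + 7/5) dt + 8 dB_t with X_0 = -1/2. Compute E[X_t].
E[X_t] = -13*exp(8*t)/40 - 7/40

Taking expectations and using E[dB_t] = 0, the mean m(t) = E[X_t] satisfies the ODE m'(t) = a m(t) + b with m(0) = x_0. With a = 8, b = 7/5, x_0 = -1/2, the solution is
  m(t) = x_0 * exp(a t) + (b/a) * (exp(a t) - 1)
       = (-1/2) * exp(8 t) + ((7/5)/8) * (exp(8 t) - 1)
       = -13*exp(8*t)/40 - 7/40.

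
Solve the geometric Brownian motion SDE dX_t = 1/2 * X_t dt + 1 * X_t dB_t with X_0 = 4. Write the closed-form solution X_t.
X_t = 4 * exp((0) * t + (1) * B_t)

For GBM dX = mu X dt + sigma X dB with X_0 = x_0, apply Itô to Y = log X: dY = (mu - sigma^2/2) dt + sigma dB, so Y_t = log(x_0) + (mu - sigma^2/2) t + sigma B_t and hence X_t = x_0 * exp((mu - sigma^2/2) t + sigma B_t).
With mu = 1/2, sigma = 1, x_0 = 4, this gives:
  X_t = 4 * exp((0) * t + (1) * B_t).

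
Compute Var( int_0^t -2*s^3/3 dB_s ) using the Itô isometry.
Var = 4*t^7/63

The Itô integral of a deterministic integrand f(s) has mean 0 because each increment f(s) * (B_{s+ds} - B_s) has mean 0. By the Itô isometry:
  Var( int_0^t f(s) dB_s ) = E[ (int_0^t f(s) dB_s)^2 ] = int_0^t f(s)^2 ds.
Here f(s) = -2*s^3/3, so f(s)^2 = 4*s^6/9. Integrate:
  int_0^t (4*s^6/9) ds = 4*t^7/63.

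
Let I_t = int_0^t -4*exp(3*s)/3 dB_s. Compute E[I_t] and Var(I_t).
E[I_t] = 0; Var(I_t) = 8*exp(6*t)/27 - 8/27

The Itô integral of a deterministic integrand f(s) has mean 0 because each increment f(s) * (B_{s+ds} - B_s) has mean 0. By the Itô isometry:
  Var( int_0^t f(s) dB_s ) = E[ (int_0^t f(s) dB_s)^2 ] = int_0^t f(s)^2 ds.
Here f(s) = -4*exp(3*s)/3, so f(s)^2 = 16*exp(6*s)/9. Integrate:
  int_0^t (16*exp(6*s)/9) ds = 8*exp(6*t)/27 - 8/27.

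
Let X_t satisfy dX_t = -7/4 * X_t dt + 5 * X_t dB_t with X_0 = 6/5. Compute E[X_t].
E[X_t] = 6*exp(-7*t/4)/5

For GBM dX = mu X dt + sigma X dB with X_0 = x_0, apply Itô to Y = log X: dY = (mu - sigma^2/2) dt + sigma dB, so Y_t = log(x_0) + (mu - sigma^2/2) t + sigma B_t and hence X_t = x_0 * exp((mu - sigma^2/2) t + sigma B_t).
With mu = -7/4, sigma = 5, x_0 = 6/5, this gives:
  X_t = 6/5 * exp((-57/4) * t + (5) * B_t).
Since sigma*B_t ~ Normal(0, sigma^2 t), E[exp(sigma*B_t)] = exp(sigma^2 t / 2); so E[X_t] = x_0 * exp((mu - sigma^2/2) t) * exp(sigma^2 t / 2) = x_0 * exp(mu t) = 6*exp(-7*t/4)/5.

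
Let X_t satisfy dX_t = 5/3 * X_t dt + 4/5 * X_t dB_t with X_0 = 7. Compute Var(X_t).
Var(X_t) = 49*(exp(16*t/25) - 1)*exp(10*t/3)

For GBM dX = mu X dt + sigma X dB with X_0 = x_0, apply Itô to Y = log X: dY = (mu - sigma^2/2) dt + sigma dB, so Y_t = log(x_0) + (mu - sigma^2/2) t + sigma B_t and hence X_t = x_0 * exp((mu - sigma^2/2) t + sigma B_t).
With mu = 5/3, sigma = 4/5, x_0 = 7, this gives:
  X_t = 7 * exp((101/75) * t + (4/5) * B_t).
Since sigma*B_t ~ Normal(0, sigma^2 t), E[exp(sigma*B_t)] = exp(sigma^2 t / 2); so E[X_t] = x_0 * exp((mu - sigma^2/2) t) * exp(sigma^2 t / 2) = x_0 * exp(mu t) = 7*exp(5*t/3).
Var(X_t) = E[X_t^2] - (E[X_t])^2 = x_0^2 * exp(2 mu t) * (exp(sigma^2 t) - 1) = 49*(exp(16*t/25) - 1)*exp(10*t/3).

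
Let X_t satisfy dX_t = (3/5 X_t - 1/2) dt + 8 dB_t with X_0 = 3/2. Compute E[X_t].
E[X_t] = 2*exp(3*t/5)/3 + 5/6

Taking expectations and using E[dB_t] = 0, the mean m(t) = E[X_t] satisfies the ODE m'(t) = a m(t) + b with m(0) = x_0. With a = 3/5, b = -1/2, x_0 = 3/2, the solution is
  m(t) = x_0 * exp(a t) + (b/a) * (exp(a t) - 1)
       = (3/2) * exp((3/5) t) + ((-1/2)/(3/5)) * (exp((3/5) t) - 1)
       = 2*exp(3*t/5)/3 + 5/6.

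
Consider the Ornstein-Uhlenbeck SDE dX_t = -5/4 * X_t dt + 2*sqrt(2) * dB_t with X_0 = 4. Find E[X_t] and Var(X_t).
E[X_t] = 4*exp(-5*t/4); Var(X_t) = 16/5 - 16*exp(-5*t/2)/5

The OU SDE dX = -theta X dt + sigma dB admits the integrating factor exp(theta t): d(exp(theta t) X_t) = sigma exp(theta t) dB_t. Integrating from 0 to t:
  X_t = x_0 * exp(-theta t) + sigma * int_0^t exp(-theta (t-s)) dB_s.
The Itô integral has mean 0 and (by the Itô isometry) variance sigma^2 * int_0^t exp(-2 theta (t - s)) ds = sigma^2 * (1 - exp(-2 theta t)) / (2 theta).
With theta = 5/4, sigma = 2*sqrt(2), x_0 = 4:
  E[X_t] = 4 * exp(-5/4 t) = 4*exp(-5*t/4)
  Var(X_t) = (2*sqrt(2))^2 * (1 - exp(-2*5/4 t)) / (2 * 5/4) = 16/5 - 16*exp(-5*t/2)/5.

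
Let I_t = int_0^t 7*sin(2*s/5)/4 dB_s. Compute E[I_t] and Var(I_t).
E[I_t] = 0; Var(I_t) = 49*t/32 - 245*sin(4*t/5)/128

The Itô integral of a deterministic integrand f(s) has mean 0 because each increment f(s) * (B_{s+ds} - B_s) has mean 0. By the Itô isometry:
  Var( int_0^t f(s) dB_s ) = E[ (int_0^t f(s) dB_s)^2 ] = int_0^t f(s)^2 ds.
Here f(s) = 7*sin(2*s/5)/4, so f(s)^2 = 49*sin(2*s/5)^2/16. Integrate:
  int_0^t (49*sin(2*s/5)^2/16) ds = 49*t/32 - 245*sin(4*t/5)/128.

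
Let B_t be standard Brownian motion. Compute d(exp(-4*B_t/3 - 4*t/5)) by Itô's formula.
d(exp(-4*B_t/3 - 4*t/5)) = (4*exp(-4*B_t/3 - 4*t/5)/45) dt + (-4*exp(-4*B_t/3 - 4*t/5)/3) dB_t

Itô's formula for f(t, x): d f(t, B_t) = (f_t + (1/2) f_xx) dt + f_x dB_t. Compute partials of f(t, x) = exp(-4*t/5 - 4*x/3):
  f_t(t,x)  = -4*exp(-4*t/5 - 4*x/3)/5
  f_x(t,x)  = -4*exp(-4*t/5 - 4*x/3)/3
  f_xx(t,x) = 16*exp(-4*t/5 - 4*x/3)/9
Assemble drift = f_t + (1/2) f_xx = 4*exp(-4*t/5 - 4*x/3)/45 and diffusion = f_x = -4*exp(-4*t/5 - 4*x/3)/3. Substituting x = B_t:
  d(exp(-4*B_t/3 - 4*t/5)) = (4*exp(-4*B_t/3 - 4*t/5)/45) dt + (-4*exp(-4*B_t/3 - 4*t/5)/3) dB_t.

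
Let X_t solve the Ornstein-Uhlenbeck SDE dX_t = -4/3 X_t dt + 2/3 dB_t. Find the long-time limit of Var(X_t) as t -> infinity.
lim Var(X_t) = 1/6

The OU SDE dX = -theta X dt + sigma dB admits the integrating factor exp(theta t): d(exp(theta t) X_t) = sigma exp(theta t) dB_t. Integrating from 0 to t gives X_t = x_0 * exp(-theta t) + sigma * int_0^t exp(-theta (t-s)) dB_s for any initial x_0. The Itô integral has variance (by the Itô isometry) sigma^2 * int_0^t exp(-2 theta (t - s)) ds = sigma^2 * (1 - exp(-2 theta t)) / (2 theta), independent of x_0.
With theta = 4/3, sigma = 2/3:
  Var(X_t) = (2/3)^2 * (1 - exp(-2*4/3 t)) / (2 * 4/3) = 1/6 - exp(-8*t/3)/6.
As t -> infinity, exp(-2*4/3 t) -> 0, so the stationary variance is sigma^2 / (2 theta) = 1/6.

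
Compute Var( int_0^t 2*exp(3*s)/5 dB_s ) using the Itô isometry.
Var = 2*exp(6*t)/75 - 2/75

The Itô integral of a deterministic integrand f(s) has mean 0 because each increment f(s) * (B_{s+ds} - B_s) has mean 0. By the Itô isometry:
  Var( int_0^t f(s) dB_s ) = E[ (int_0^t f(s) dB_s)^2 ] = int_0^t f(s)^2 ds.
Here f(s) = 2*exp(3*s)/5, so f(s)^2 = 4*exp(6*s)/25. Integrate:
  int_0^t (4*exp(6*s)/25) ds = 2*exp(6*t)/75 - 2/75.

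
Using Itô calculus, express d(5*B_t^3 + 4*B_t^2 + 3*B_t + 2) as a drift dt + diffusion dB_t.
d(5*B_t^3 + 4*B_t^2 + 3*B_t + 2) = (15*B_t + 4) dt + (15*B_t^2 + 8*B_t + 3) dB_t

Itô's formula for f(B_t) gives d f(B_t) = f'(B_t) dB_t + (1/2) f''(B_t) dt. Compute derivatives of f(x) = 5*x^3 + 4*x^2 + 3*x + 2:
  f'(x)  = 15*x^2 + 8*x + 3
  f''(x) = 30*x + 8
Substitute x = B_t and multiply the f'' term by 1/2:
  drift     = (1/2) * (30*x + 8) evaluated at B_t = 15*B_t + 4
  diffusion = (15*x^2 + 8*x + 3) evaluated at B_t = 15*B_t^2 + 8*B_t + 3
Therefore d(5*B_t^3 + 4*B_t^2 + 3*B_t + 2) = (15*B_t + 4) dt + (15*B_t^2 + 8*B_t + 3) dB_t.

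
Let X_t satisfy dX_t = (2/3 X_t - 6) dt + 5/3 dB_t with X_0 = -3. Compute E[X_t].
E[X_t] = 9 - 12*exp(2*t/3)

Taking expectations and using E[dB_t] = 0, the mean m(t) = E[X_t] satisfies the ODE m'(t) = a m(t) + b with m(0) = x_0. With a = 2/3, b = -6, x_0 = -3, the solution is
  m(t) = x_0 * exp(a t) + (b/a) * (exp(a t) - 1)
       = (-3) * exp((2/3) t) + ((-6)/(2/3)) * (exp((2/3) t) - 1)
       = 9 - 12*exp(2*t/3).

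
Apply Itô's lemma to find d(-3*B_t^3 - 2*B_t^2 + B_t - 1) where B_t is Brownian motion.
d(-3*B_t^3 - 2*B_t^2 + B_t - 1) = (-9*B_t - 2) dt + (-9*B_t^2 - 4*B_t + 1) dB_t

Itô's formula for f(B_t) gives d f(B_t) = f'(B_t) dB_t + (1/2) f''(B_t) dt. Compute derivatives of f(x) = -3*x^3 - 2*x^2 + x - 1:
  f'(x)  = -9*x^2 - 4*x + 1
  f''(x) = -18*x - 4
Substitute x = B_t and multiply the f'' term by 1/2:
  drift     = (1/2) * (-18*x - 4) evaluated at B_t = -9*B_t - 2
  diffusion = (-9*x^2 - 4*x + 1) evaluated at B_t = -9*B_t^2 - 4*B_t + 1
Therefore d(-3*B_t^3 - 2*B_t^2 + B_t - 1) = (-9*B_t - 2) dt + (-9*B_t^2 - 4*B_t + 1) dB_t.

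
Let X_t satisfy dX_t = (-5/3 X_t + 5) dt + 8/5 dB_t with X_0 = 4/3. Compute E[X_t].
E[X_t] = 3 - 5*exp(-5*t/3)/3

Taking expectations and using E[dB_t] = 0, the mean m(t) = E[X_t] satisfies the ODE m'(t) = a m(t) + b with m(0) = x_0. With a = -5/3, b = 5, x_0 = 4/3, the solution is
  m(t) = x_0 * exp(a t) + (b/a) * (exp(a t) - 1)
       = (4/3) * exp((-5/3) t) + (5/(-5/3)) * (exp((-5/3) t) - 1)
       = 3 - 5*exp(-5*t/3)/3.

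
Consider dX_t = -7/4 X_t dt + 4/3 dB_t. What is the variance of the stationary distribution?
lim Var(X_t) = 32/63

The OU SDE dX = -theta X dt + sigma dB admits the integrating factor exp(theta t): d(exp(theta t) X_t) = sigma exp(theta t) dB_t. Integrating from 0 to t gives X_t = x_0 * exp(-theta t) + sigma * int_0^t exp(-theta (t-s)) dB_s for any initial x_0. The Itô integral has variance (by the Itô isometry) sigma^2 * int_0^t exp(-2 theta (t - s)) ds = sigma^2 * (1 - exp(-2 theta t)) / (2 theta), independent of x_0.
With theta = 7/4, sigma = 4/3:
  Var(X_t) = (4/3)^2 * (1 - exp(-2*7/4 t)) / (2 * 7/4) = 32/63 - 32*exp(-7*t/2)/63.
As t -> infinity, exp(-2*7/4 t) -> 0, so the stationary variance is sigma^2 / (2 theta) = 32/63.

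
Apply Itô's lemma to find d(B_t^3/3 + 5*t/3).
d(B_t^3/3 + 5*t/3) = (B_t + 5/3) dt + (B_t^2) dB_t

Itô's formula for f(t, x): d f(t, B_t) = (f_t + (1/2) f_xx) dt + f_x dB_t. Compute partials of f(t, x) = 5*t/3 + x^3/3:
  f_t(t,x)  = 5/3
  f_x(t,x)  = x^2
  f_xx(t,x) = 2*x
Assemble drift = f_t + (1/2) f_xx = x + 5/3 and diffusion = f_x = x^2. Substituting x = B_t:
  d(B_t^3/3 + 5*t/3) = (B_t + 5/3) dt + (B_t^2) dB_t.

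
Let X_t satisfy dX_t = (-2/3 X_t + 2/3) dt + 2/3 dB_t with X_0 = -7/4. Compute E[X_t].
E[X_t] = 1 - 11*exp(-2*t/3)/4

Taking expectations and using E[dB_t] = 0, the mean m(t) = E[X_t] satisfies the ODE m'(t) = a m(t) + b with m(0) = x_0. With a = -2/3, b = 2/3, x_0 = -7/4, the solution is
  m(t) = x_0 * exp(a t) + (b/a) * (exp(a t) - 1)
       = (-7/4) * exp((-2/3) t) + ((2/3)/(-2/3)) * (exp((-2/3) t) - 1)
       = 1 - 11*exp(-2*t/3)/4.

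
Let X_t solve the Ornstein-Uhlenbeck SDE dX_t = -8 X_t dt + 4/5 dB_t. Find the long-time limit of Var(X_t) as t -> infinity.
lim Var(X_t) = 1/25

The OU SDE dX = -theta X dt + sigma dB admits the integrating factor exp(theta t): d(exp(theta t) X_t) = sigma exp(theta t) dB_t. Integrating from 0 to t gives X_t = x_0 * exp(-theta t) + sigma * int_0^t exp(-theta (t-s)) dB_s for any initial x_0. The Itô integral has variance (by the Itô isometry) sigma^2 * int_0^t exp(-2 theta (t - s)) ds = sigma^2 * (1 - exp(-2 theta t)) / (2 theta), independent of x_0.
With theta = 8, sigma = 4/5:
  Var(X_t) = (4/5)^2 * (1 - exp(-2*8 t)) / (2 * 8) = 1/25 - exp(-16*t)/25.
As t -> infinity, exp(-2*8 t) -> 0, so the stationary variance is sigma^2 / (2 theta) = 1/25.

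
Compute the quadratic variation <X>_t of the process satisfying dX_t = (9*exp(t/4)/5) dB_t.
<X>_t = 162*exp(t/2)/25 - 162/25

For an Itô process dX_t = a(t) dt + b(t) dB_t, the quadratic variation is <X>_t = int_0^t b(s)^2 ds (the drift term does not contribute). Here b(s) = 9*exp(s/4)/5, so
  b(s)^2 = 81*exp(s/2)/25.
Integrating from 0 to t:
  <X>_t = int_0^t (81*exp(s/2)/25) ds = 162*exp(t/2)/25 - 162/25.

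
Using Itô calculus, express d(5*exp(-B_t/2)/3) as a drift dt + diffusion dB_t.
d(5*exp(-B_t/2)/3) = (5*exp(-B_t/2)/24) dt + (-5*exp(-B_t/2)/6) dB_t

Itô's formula for f(B_t) gives d f(B_t) = f'(B_t) dB_t + (1/2) f''(B_t) dt. Compute derivatives of f(x) = 5*exp(-x/2)/3:
  f'(x)  = -5*exp(-x/2)/6
  f''(x) = 5*exp(-x/2)/12
Substitute x = B_t and multiply the f'' term by 1/2:
  drift     = (1/2) * (5*exp(-x/2)/12) evaluated at B_t = 5*exp(-B_t/2)/24
  diffusion = (-5*exp(-x/2)/6) evaluated at B_t = -5*exp(-B_t/2)/6
Therefore d(5*exp(-B_t/2)/3) = (5*exp(-B_t/2)/24) dt + (-5*exp(-B_t/2)/6) dB_t.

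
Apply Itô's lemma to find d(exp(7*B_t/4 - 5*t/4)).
d(exp(7*B_t/4 - 5*t/4)) = (9*exp(7*B_t/4 - 5*t/4)/32) dt + (7*exp(7*B_t/4 - 5*t/4)/4) dB_t

Itô's formula for f(t, x): d f(t, B_t) = (f_t + (1/2) f_xx) dt + f_x dB_t. Compute partials of f(t, x) = exp(-5*t/4 + 7*x/4):
  f_t(t,x)  = -5*exp(-5*t/4 + 7*x/4)/4
  f_x(t,x)  = 7*exp(-5*t/4 + 7*x/4)/4
  f_xx(t,x) = 49*exp(-5*t/4 + 7*x/4)/16
Assemble drift = f_t + (1/2) f_xx = 9*exp(-5*t/4 + 7*x/4)/32 and diffusion = f_x = 7*exp(-5*t/4 + 7*x/4)/4. Substituting x = B_t:
  d(exp(7*B_t/4 - 5*t/4)) = (9*exp(7*B_t/4 - 5*t/4)/32) dt + (7*exp(7*B_t/4 - 5*t/4)/4) dB_t.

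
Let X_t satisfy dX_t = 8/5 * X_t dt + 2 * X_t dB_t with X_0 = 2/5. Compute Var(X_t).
Var(X_t) = 4*(exp(4*t) - 1)*exp(16*t/5)/25

For GBM dX = mu X dt + sigma X dB with X_0 = x_0, apply Itô to Y = log X: dY = (mu - sigma^2/2) dt + sigma dB, so Y_t = log(x_0) + (mu - sigma^2/2) t + sigma B_t and hence X_t = x_0 * exp((mu - sigma^2/2) t + sigma B_t).
With mu = 8/5, sigma = 2, x_0 = 2/5, this gives:
  X_t = 2/5 * exp((-2/5) * t + (2) * B_t).
Since sigma*B_t ~ Normal(0, sigma^2 t), E[exp(sigma*B_t)] = exp(sigma^2 t / 2); so E[X_t] = x_0 * exp((mu - sigma^2/2) t) * exp(sigma^2 t / 2) = x_0 * exp(mu t) = 2*exp(8*t/5)/5.
Var(X_t) = E[X_t^2] - (E[X_t])^2 = x_0^2 * exp(2 mu t) * (exp(sigma^2 t) - 1) = 4*(exp(4*t) - 1)*exp(16*t/5)/25.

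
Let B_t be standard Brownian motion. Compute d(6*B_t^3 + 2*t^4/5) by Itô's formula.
d(6*B_t^3 + 2*t^4/5) = (18*B_t + 8*t^3/5) dt + (18*B_t^2) dB_t

Itô's formula for f(t, x): d f(t, B_t) = (f_t + (1/2) f_xx) dt + f_x dB_t. Compute partials of f(t, x) = 2*t^4/5 + 6*x^3:
  f_t(t,x)  = 8*t^3/5
  f_x(t,x)  = 18*x^2
  f_xx(t,x) = 36*x
Assemble drift = f_t + (1/2) f_xx = 8*t^3/5 + 18*x and diffusion = f_x = 18*x^2. Substituting x = B_t:
  d(6*B_t^3 + 2*t^4/5) = (18*B_t + 8*t^3/5) dt + (18*B_t^2) dB_t.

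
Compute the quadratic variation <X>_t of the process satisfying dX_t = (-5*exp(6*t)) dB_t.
<X>_t = 25*exp(12*t)/12 - 25/12

For an Itô process dX_t = a(t) dt + b(t) dB_t, the quadratic variation is <X>_t = int_0^t b(s)^2 ds (the drift term does not contribute). Here b(s) = -5*exp(6*s), so
  b(s)^2 = 25*exp(12*s).
Integrating from 0 to t:
  <X>_t = int_0^t (25*exp(12*s)) ds = 25*exp(12*t)/12 - 25/12.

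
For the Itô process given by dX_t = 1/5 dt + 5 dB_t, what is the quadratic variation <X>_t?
<X>_t = 25*t

For an Itô process dX_t = a(t) dt + b(t) dB_t, the quadratic variation is <X>_t = int_0^t b(s)^2 ds (the drift term does not contribute). Here b(s) = 5, so
  b(s)^2 = 25.
Integrating from 0 to t:
  <X>_t = int_0^t (25) ds = 25*t.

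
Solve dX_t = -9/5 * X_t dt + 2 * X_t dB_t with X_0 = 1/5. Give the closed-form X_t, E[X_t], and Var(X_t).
X_t = 1/5 * exp((-19/5) t + (2) B_t); E[X_t] = exp(-9*t/5)/5; Var(X_t) = (exp(4*t) - 1)*exp(-18*t/5)/25

For GBM dX = mu X dt + sigma X dB with X_0 = x_0, apply Itô to Y = log X: dY = (mu - sigma^2/2) dt + sigma dB, so Y_t = log(x_0) + (mu - sigma^2/2) t + sigma B_t and hence X_t = x_0 * exp((mu - sigma^2/2) t + sigma B_t).
With mu = -9/5, sigma = 2, x_0 = 1/5, this gives:
  X_t = 1/5 * exp((-19/5) * t + (2) * B_t).
Since sigma*B_t ~ Normal(0, sigma^2 t), E[exp(sigma*B_t)] = exp(sigma^2 t / 2); so E[X_t] = x_0 * exp((mu - sigma^2/2) t) * exp(sigma^2 t / 2) = x_0 * exp(mu t) = exp(-9*t/5)/5.
Var(X_t) = E[X_t^2] - (E[X_t])^2 = x_0^2 * exp(2 mu t) * (exp(sigma^2 t) - 1) = (exp(4*t) - 1)*exp(-18*t/5)/25.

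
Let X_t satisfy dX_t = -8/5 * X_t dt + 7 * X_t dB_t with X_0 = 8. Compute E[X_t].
E[X_t] = 8*exp(-8*t/5)

For GBM dX = mu X dt + sigma X dB with X_0 = x_0, apply Itô to Y = log X: dY = (mu - sigma^2/2) dt + sigma dB, so Y_t = log(x_0) + (mu - sigma^2/2) t + sigma B_t and hence X_t = x_0 * exp((mu - sigma^2/2) t + sigma B_t).
With mu = -8/5, sigma = 7, x_0 = 8, this gives:
  X_t = 8 * exp((-261/10) * t + (7) * B_t).
Since sigma*B_t ~ Normal(0, sigma^2 t), E[exp(sigma*B_t)] = exp(sigma^2 t / 2); so E[X_t] = x_0 * exp((mu - sigma^2/2) t) * exp(sigma^2 t / 2) = x_0 * exp(mu t) = 8*exp(-8*t/5).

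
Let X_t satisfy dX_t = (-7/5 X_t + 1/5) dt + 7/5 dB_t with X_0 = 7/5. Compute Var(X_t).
Var(X_t) = 7/10 - 7*exp(-14*t/5)/10

The variance V(t) = Var(X_t) satisfies V'(t) = 2 a V(t) + c^2 with V(0) = 0 (drift coefficient is linear in X, diffusion is constant). With a = -7/5, c = 7/5, the solution is
  V(t) = (c^2 / (2 a)) * (exp(2 a t) - 1)
       = ((7/5)^2 / (2*(-7/5))) * (exp((-14/5) t) - 1)
       = 7/10 - 7*exp(-14*t/5)/10.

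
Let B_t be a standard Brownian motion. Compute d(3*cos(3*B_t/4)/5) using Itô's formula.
d(3*cos(3*B_t/4)/5) = (-27*cos(3*B_t/4)/160) dt + (-9*sin(3*B_t/4)/20) dB_t

Itô's formula for f(B_t) gives d f(B_t) = f'(B_t) dB_t + (1/2) f''(B_t) dt. Compute derivatives of f(x) = 3*cos(3*x/4)/5:
  f'(x)  = -9*sin(3*x/4)/20
  f''(x) = -27*cos(3*x/4)/80
Substitute x = B_t and multiply the f'' term by 1/2:
  drift     = (1/2) * (-27*cos(3*x/4)/80) evaluated at B_t = -27*cos(3*B_t/4)/160
  diffusion = (-9*sin(3*x/4)/20) evaluated at B_t = -9*sin(3*B_t/4)/20
Therefore d(3*cos(3*B_t/4)/5) = (-27*cos(3*B_t/4)/160) dt + (-9*sin(3*B_t/4)/20) dB_t.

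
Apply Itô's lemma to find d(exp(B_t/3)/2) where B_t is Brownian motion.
d(exp(B_t/3)/2) = (exp(B_t/3)/36) dt + (exp(B_t/3)/6) dB_t

Itô's formula for f(B_t) gives d f(B_t) = f'(B_t) dB_t + (1/2) f''(B_t) dt. Compute derivatives of f(x) = exp(x/3)/2:
  f'(x)  = exp(x/3)/6
  f''(x) = exp(x/3)/18
Substitute x = B_t and multiply the f'' term by 1/2:
  drift     = (1/2) * (exp(x/3)/18) evaluated at B_t = exp(B_t/3)/36
  diffusion = (exp(x/3)/6) evaluated at B_t = exp(B_t/3)/6
Therefore d(exp(B_t/3)/2) = (exp(B_t/3)/36) dt + (exp(B_t/3)/6) dB_t.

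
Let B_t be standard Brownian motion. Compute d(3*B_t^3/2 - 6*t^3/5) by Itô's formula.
d(3*B_t^3/2 - 6*t^3/5) = (9*B_t/2 - 18*t^2/5) dt + (9*B_t^2/2) dB_t

Itô's formula for f(t, x): d f(t, B_t) = (f_t + (1/2) f_xx) dt + f_x dB_t. Compute partials of f(t, x) = -6*t^3/5 + 3*x^3/2:
  f_t(t,x)  = -18*t^2/5
  f_x(t,x)  = 9*x^2/2
  f_xx(t,x) = 9*x
Assemble drift = f_t + (1/2) f_xx = -18*t^2/5 + 9*x/2 and diffusion = f_x = 9*x^2/2. Substituting x = B_t:
  d(3*B_t^3/2 - 6*t^3/5) = (9*B_t/2 - 18*t^2/5) dt + (9*B_t^2/2) dB_t.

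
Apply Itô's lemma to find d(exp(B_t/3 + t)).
d(exp(B_t/3 + t)) = (19*exp(B_t/3 + t)/18) dt + (exp(B_t/3 + t)/3) dB_t

Itô's formula for f(t, x): d f(t, B_t) = (f_t + (1/2) f_xx) dt + f_x dB_t. Compute partials of f(t, x) = exp(t + x/3):
  f_t(t,x)  = exp(t + x/3)
  f_x(t,x)  = exp(t + x/3)/3
  f_xx(t,x) = exp(t + x/3)/9
Assemble drift = f_t + (1/2) f_xx = 19*exp(t + x/3)/18 and diffusion = f_x = exp(t + x/3)/3. Substituting x = B_t:
  d(exp(B_t/3 + t)) = (19*exp(B_t/3 + t)/18) dt + (exp(B_t/3 + t)/3) dB_t.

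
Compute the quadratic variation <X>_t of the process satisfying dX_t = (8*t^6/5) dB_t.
<X>_t = 64*t^13/325

For an Itô process dX_t = a(t) dt + b(t) dB_t, the quadratic variation is <X>_t = int_0^t b(s)^2 ds (the drift term does not contribute). Here b(s) = 8*s^6/5, so
  b(s)^2 = 64*s^12/25.
Integrating from 0 to t:
  <X>_t = int_0^t (64*s^12/25) ds = 64*t^13/325.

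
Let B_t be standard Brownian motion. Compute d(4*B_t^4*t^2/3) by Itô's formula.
d(4*B_t^4*t^2/3) = (8*B_t^2*t*(B_t^2 + 3*t)/3) dt + (16*B_t^3*t^2/3) dB_t

Itô's formula for f(t, x): d f(t, B_t) = (f_t + (1/2) f_xx) dt + f_x dB_t. Compute partials of f(t, x) = 4*t^2*x^4/3:
  f_t(t,x)  = 8*t*x^4/3
  f_x(t,x)  = 16*t^2*x^3/3
  f_xx(t,x) = 16*t^2*x^2
Assemble drift = f_t + (1/2) f_xx = 8*t*x^2*(3*t + x^2)/3 and diffusion = f_x = 16*t^2*x^3/3. Substituting x = B_t:
  d(4*B_t^4*t^2/3) = (8*B_t^2*t*(B_t^2 + 3*t)/3) dt + (16*B_t^3*t^2/3) dB_t.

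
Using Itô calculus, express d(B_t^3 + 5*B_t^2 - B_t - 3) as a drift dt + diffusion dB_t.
d(B_t^3 + 5*B_t^2 - B_t - 3) = (3*B_t + 5) dt + (3*B_t^2 + 10*B_t - 1) dB_t

Itô's formula for f(B_t) gives d f(B_t) = f'(B_t) dB_t + (1/2) f''(B_t) dt. Compute derivatives of f(x) = x^3 + 5*x^2 - x - 3:
  f'(x)  = 3*x^2 + 10*x - 1
  f''(x) = 6*x + 10
Substitute x = B_t and multiply the f'' term by 1/2:
  drift     = (1/2) * (6*x + 10) evaluated at B_t = 3*B_t + 5
  diffusion = (3*x^2 + 10*x - 1) evaluated at B_t = 3*B_t^2 + 10*B_t - 1
Therefore d(B_t^3 + 5*B_t^2 - B_t - 3) = (3*B_t + 5) dt + (3*B_t^2 + 10*B_t - 1) dB_t.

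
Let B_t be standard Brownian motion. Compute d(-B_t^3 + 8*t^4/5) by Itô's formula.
d(-B_t^3 + 8*t^4/5) = (-3*B_t + 32*t^3/5) dt + (-3*B_t^2) dB_t

Itô's formula for f(t, x): d f(t, B_t) = (f_t + (1/2) f_xx) dt + f_x dB_t. Compute partials of f(t, x) = 8*t^4/5 - x^3:
  f_t(t,x)  = 32*t^3/5
  f_x(t,x)  = -3*x^2
  f_xx(t,x) = -6*x
Assemble drift = f_t + (1/2) f_xx = 32*t^3/5 - 3*x and diffusion = f_x = -3*x^2. Substituting x = B_t:
  d(-B_t^3 + 8*t^4/5) = (-3*B_t + 32*t^3/5) dt + (-3*B_t^2) dB_t.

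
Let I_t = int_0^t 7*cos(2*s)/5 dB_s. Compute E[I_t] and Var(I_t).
E[I_t] = 0; Var(I_t) = 49*t/50 + 49*sin(4*t)/200

The Itô integral of a deterministic integrand f(s) has mean 0 because each increment f(s) * (B_{s+ds} - B_s) has mean 0. By the Itô isometry:
  Var( int_0^t f(s) dB_s ) = E[ (int_0^t f(s) dB_s)^2 ] = int_0^t f(s)^2 ds.
Here f(s) = 7*cos(2*s)/5, so f(s)^2 = 49*cos(2*s)^2/25. Integrate:
  int_0^t (49*cos(2*s)^2/25) ds = 49*t/50 + 49*sin(4*t)/200.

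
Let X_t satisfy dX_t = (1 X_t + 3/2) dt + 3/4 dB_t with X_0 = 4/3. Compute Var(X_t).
Var(X_t) = 9*exp(2*t)/32 - 9/32

The variance V(t) = Var(X_t) satisfies V'(t) = 2 a V(t) + c^2 with V(0) = 0 (drift coefficient is linear in X, diffusion is constant). With a = 1, c = 3/4, the solution is
  V(t) = (c^2 / (2 a)) * (exp(2 a t) - 1)
       = ((3/4)^2 / (2*1)) * (exp(2 t) - 1)
       = 9*exp(2*t)/32 - 9/32.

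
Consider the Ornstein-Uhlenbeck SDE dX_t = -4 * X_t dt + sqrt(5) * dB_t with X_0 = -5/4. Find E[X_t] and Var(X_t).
E[X_t] = -5*exp(-4*t)/4; Var(X_t) = 5/8 - 5*exp(-8*t)/8

The OU SDE dX = -theta X dt + sigma dB admits the integrating factor exp(theta t): d(exp(theta t) X_t) = sigma exp(theta t) dB_t. Integrating from 0 to t:
  X_t = x_0 * exp(-theta t) + sigma * int_0^t exp(-theta (t-s)) dB_s.
The Itô integral has mean 0 and (by the Itô isometry) variance sigma^2 * int_0^t exp(-2 theta (t - s)) ds = sigma^2 * (1 - exp(-2 theta t)) / (2 theta).
With theta = 4, sigma = sqrt(5), x_0 = -5/4:
  E[X_t] = -5/4 * exp(-4 t) = -5*exp(-4*t)/4
  Var(X_t) = (sqrt(5))^2 * (1 - exp(-2*4 t)) / (2 * 4) = 5/8 - 5*exp(-8*t)/8.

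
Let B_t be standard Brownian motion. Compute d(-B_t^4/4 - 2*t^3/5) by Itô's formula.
d(-B_t^4/4 - 2*t^3/5) = (-3*B_t^2/2 - 6*t^2/5) dt + (-B_t^3) dB_t

Itô's formula for f(t, x): d f(t, B_t) = (f_t + (1/2) f_xx) dt + f_x dB_t. Compute partials of f(t, x) = -2*t^3/5 - x^4/4:
  f_t(t,x)  = -6*t^2/5
  f_x(t,x)  = -x^3
  f_xx(t,x) = -3*x^2
Assemble drift = f_t + (1/2) f_xx = -6*t^2/5 - 3*x^2/2 and diffusion = f_x = -x^3. Substituting x = B_t:
  d(-B_t^4/4 - 2*t^3/5) = (-3*B_t^2/2 - 6*t^2/5) dt + (-B_t^3) dB_t.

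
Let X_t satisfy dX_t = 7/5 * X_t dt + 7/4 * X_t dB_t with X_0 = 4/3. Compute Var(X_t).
Var(X_t) = 16*(exp(49*t/16) - 1)*exp(14*t/5)/9

For GBM dX = mu X dt + sigma X dB with X_0 = x_0, apply Itô to Y = log X: dY = (mu - sigma^2/2) dt + sigma dB, so Y_t = log(x_0) + (mu - sigma^2/2) t + sigma B_t and hence X_t = x_0 * exp((mu - sigma^2/2) t + sigma B_t).
With mu = 7/5, sigma = 7/4, x_0 = 4/3, this gives:
  X_t = 4/3 * exp((-21/160) * t + (7/4) * B_t).
Since sigma*B_t ~ Normal(0, sigma^2 t), E[exp(sigma*B_t)] = exp(sigma^2 t / 2); so E[X_t] = x_0 * exp((mu - sigma^2/2) t) * exp(sigma^2 t / 2) = x_0 * exp(mu t) = 4*exp(7*t/5)/3.
Var(X_t) = E[X_t^2] - (E[X_t])^2 = x_0^2 * exp(2 mu t) * (exp(sigma^2 t) - 1) = 16*(exp(49*t/16) - 1)*exp(14*t/5)/9.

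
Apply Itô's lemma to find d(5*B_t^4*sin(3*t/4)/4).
d(5*B_t^4*sin(3*t/4)/4) = (15*B_t^2*(B_t^2*cos(3*t/4) + 8*sin(3*t/4))/16) dt + (5*B_t^3*sin(3*t/4)) dB_t

Itô's formula for f(t, x): d f(t, B_t) = (f_t + (1/2) f_xx) dt + f_x dB_t. Compute partials of f(t, x) = 5*x^4*sin(3*t/4)/4:
  f_t(t,x)  = 15*x^4*cos(3*t/4)/16
  f_x(t,x)  = 5*x^3*sin(3*t/4)
  f_xx(t,x) = 15*x^2*sin(3*t/4)
Assemble drift = f_t + (1/2) f_xx = 15*x^2*(x^2*cos(3*t/4) + 8*sin(3*t/4))/16 and diffusion = f_x = 5*x^3*sin(3*t/4). Substituting x = B_t:
  d(5*B_t^4*sin(3*t/4)/4) = (15*B_t^2*(B_t^2*cos(3*t/4) + 8*sin(3*t/4))/16) dt + (5*B_t^3*sin(3*t/4)) dB_t.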